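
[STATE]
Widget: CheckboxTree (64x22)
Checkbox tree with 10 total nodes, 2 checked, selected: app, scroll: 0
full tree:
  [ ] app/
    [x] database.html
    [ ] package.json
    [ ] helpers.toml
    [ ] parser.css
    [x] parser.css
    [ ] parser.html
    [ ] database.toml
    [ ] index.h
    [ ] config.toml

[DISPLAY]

>[-] app/                                                       
   [x] database.html                                            
   [ ] package.json                                             
   [ ] helpers.toml                                             
   [ ] parser.css                                               
   [x] parser.css                                               
   [ ] parser.html                                              
   [ ] database.toml                                            
   [ ] index.h                                                  
   [ ] config.toml                                              
                                                                
                                                                
                                                                
                                                                
                                                                
                                                                
                                                                
                                                                
                                                                
                                                                
                                                                
                                                                


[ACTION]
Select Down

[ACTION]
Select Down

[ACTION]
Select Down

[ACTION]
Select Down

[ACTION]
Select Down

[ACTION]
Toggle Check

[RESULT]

 [-] app/                                                       
   [x] database.html                                            
   [ ] package.json                                             
   [ ] helpers.toml                                             
   [ ] parser.css                                               
>  [ ] parser.css                                               
   [ ] parser.html                                              
   [ ] database.toml                                            
   [ ] index.h                                                  
   [ ] config.toml                                              
                                                                
                                                                
                                                                
                                                                
                                                                
                                                                
                                                                
                                                                
                                                                
                                                                
                                                                
                                                                


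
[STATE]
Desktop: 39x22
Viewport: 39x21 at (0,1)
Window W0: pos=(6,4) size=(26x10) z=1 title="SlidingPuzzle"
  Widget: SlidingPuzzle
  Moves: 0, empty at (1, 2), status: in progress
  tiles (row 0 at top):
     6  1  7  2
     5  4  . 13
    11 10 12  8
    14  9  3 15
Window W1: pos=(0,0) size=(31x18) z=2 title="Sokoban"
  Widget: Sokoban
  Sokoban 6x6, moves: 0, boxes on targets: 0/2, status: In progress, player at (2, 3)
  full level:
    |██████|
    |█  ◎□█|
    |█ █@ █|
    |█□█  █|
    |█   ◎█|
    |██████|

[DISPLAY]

┃ Sokoban                     ┃        
┠─────────────────────────────┨        
┃██████                       ┃        
┃█  ◎□█                       ┃┓       
┃█ █@ █                       ┃┃       
┃█□█  █                       ┃┨       
┃█   ◎█                       ┃┃       
┃██████                       ┃┃       
┃Moves: 0  0/2                ┃┃       
┃                             ┃┃       
┃                             ┃┃       
┃                             ┃┃       
┃                             ┃┛       
┃                             ┃        
┃                             ┃        
┃                             ┃        
┗━━━━━━━━━━━━━━━━━━━━━━━━━━━━━┛        
                                       
                                       
                                       
                                       


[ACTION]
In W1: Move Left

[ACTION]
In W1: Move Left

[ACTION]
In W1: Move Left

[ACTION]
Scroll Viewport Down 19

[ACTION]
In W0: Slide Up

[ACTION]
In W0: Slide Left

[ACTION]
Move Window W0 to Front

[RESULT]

┃ Sokoban                     ┃        
┠─────────────────────────────┨        
┃██████                       ┃        
┃█  ◎□┏━━━━━━━━━━━━━━━━━━━━━━━━┓       
┃█ █@ ┃ SlidingPuzzle          ┃       
┃█□█  ┠────────────────────────┨       
┃█   ◎┃┌────┬────┬────┬────┐   ┃       
┃█████┃│  6 │  1 │  7 │  2 │   ┃       
┃Moves┃├────┼────┼────┼────┤   ┃       
┃     ┃│  5 │  4 │ 12 │ 13 │   ┃       
┃     ┃├────┼────┼────┼────┤   ┃       
┃     ┃│ 11 │ 10 │  8 │    │   ┃       
┃     ┗━━━━━━━━━━━━━━━━━━━━━━━━┛       
┃                             ┃        
┃                             ┃        
┃                             ┃        
┗━━━━━━━━━━━━━━━━━━━━━━━━━━━━━┛        
                                       
                                       
                                       
                                       


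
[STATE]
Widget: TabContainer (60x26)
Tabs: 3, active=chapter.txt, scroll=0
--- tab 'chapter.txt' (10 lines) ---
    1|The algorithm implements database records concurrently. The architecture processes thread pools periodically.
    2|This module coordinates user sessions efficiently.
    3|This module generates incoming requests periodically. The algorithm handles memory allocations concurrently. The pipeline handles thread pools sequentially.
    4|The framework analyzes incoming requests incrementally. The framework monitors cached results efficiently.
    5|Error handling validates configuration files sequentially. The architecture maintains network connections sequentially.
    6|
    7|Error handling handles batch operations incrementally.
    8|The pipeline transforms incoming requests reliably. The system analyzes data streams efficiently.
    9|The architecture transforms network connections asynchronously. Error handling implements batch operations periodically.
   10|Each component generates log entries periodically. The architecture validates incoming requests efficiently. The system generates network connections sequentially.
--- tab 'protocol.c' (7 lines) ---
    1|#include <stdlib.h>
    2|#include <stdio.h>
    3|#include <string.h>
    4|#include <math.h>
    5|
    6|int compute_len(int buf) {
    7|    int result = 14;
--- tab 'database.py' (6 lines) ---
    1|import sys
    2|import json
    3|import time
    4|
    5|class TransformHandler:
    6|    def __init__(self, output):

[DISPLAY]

[chapter.txt]│ protocol.c │ database.py                     
────────────────────────────────────────────────────────────
The algorithm implements database records concurrently. The 
This module coordinates user sessions efficiently.          
This module generates incoming requests periodically. The al
The framework analyzes incoming requests incrementally. The 
Error handling validates configuration files sequentially. T
                                                            
Error handling handles batch operations incrementally.      
The pipeline transforms incoming requests reliably. The syst
The architecture transforms network connections asynchronous
Each component generates log entries periodically. The archi
                                                            
                                                            
                                                            
                                                            
                                                            
                                                            
                                                            
                                                            
                                                            
                                                            
                                                            
                                                            
                                                            
                                                            


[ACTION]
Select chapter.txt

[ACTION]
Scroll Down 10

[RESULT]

[chapter.txt]│ protocol.c │ database.py                     
────────────────────────────────────────────────────────────
Each component generates log entries periodically. The archi
                                                            
                                                            
                                                            
                                                            
                                                            
                                                            
                                                            
                                                            
                                                            
                                                            
                                                            
                                                            
                                                            
                                                            
                                                            
                                                            
                                                            
                                                            
                                                            
                                                            
                                                            
                                                            
                                                            


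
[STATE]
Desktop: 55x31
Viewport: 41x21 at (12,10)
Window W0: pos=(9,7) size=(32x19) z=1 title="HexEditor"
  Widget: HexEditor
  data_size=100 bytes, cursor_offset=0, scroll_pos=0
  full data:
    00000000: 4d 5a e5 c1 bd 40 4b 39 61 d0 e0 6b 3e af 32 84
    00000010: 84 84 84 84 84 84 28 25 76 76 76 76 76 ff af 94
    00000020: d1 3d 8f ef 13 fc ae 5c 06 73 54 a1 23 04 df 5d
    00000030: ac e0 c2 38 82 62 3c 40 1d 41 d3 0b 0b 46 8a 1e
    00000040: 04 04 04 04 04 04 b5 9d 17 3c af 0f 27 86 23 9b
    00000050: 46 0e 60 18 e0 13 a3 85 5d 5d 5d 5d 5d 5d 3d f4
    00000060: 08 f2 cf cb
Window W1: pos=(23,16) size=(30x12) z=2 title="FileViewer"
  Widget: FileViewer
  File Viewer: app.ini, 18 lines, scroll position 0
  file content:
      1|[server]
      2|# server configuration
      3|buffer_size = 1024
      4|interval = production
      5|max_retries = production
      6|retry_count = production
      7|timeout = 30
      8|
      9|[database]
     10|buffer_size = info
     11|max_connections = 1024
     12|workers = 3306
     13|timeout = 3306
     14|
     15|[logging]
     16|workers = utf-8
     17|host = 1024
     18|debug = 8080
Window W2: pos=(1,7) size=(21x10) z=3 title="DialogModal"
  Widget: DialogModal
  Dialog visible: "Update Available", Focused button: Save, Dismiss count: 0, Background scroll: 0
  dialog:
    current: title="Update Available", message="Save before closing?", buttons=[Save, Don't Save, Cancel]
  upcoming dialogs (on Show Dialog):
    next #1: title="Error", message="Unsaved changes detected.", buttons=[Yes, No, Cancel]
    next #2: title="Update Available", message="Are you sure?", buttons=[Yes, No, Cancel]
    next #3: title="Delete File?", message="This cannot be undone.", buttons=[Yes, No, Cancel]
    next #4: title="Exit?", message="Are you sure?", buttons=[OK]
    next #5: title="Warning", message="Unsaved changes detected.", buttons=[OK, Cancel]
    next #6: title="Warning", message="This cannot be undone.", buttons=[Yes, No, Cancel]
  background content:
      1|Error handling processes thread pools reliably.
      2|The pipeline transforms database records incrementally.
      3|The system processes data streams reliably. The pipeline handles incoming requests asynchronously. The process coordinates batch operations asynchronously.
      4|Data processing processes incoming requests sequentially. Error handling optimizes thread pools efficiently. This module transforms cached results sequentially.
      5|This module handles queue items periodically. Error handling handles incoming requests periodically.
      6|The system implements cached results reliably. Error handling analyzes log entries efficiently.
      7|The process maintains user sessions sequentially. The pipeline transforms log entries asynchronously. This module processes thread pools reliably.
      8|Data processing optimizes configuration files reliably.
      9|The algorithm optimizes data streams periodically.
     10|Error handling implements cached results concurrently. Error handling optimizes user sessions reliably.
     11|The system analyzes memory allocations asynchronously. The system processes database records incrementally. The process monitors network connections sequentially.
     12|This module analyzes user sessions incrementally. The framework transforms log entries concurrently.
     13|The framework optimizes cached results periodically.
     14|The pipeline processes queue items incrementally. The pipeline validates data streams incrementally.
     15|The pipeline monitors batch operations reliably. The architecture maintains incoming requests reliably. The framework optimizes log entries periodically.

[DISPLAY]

──────┐oc┃ 5a e5 c1 bd 40 4b┃            
Availa│sf┃ 84 84 84 84 84 28┃            
fore c│se┃ 3d 8f ef 13 fc ae┃            
 Don't│ro┃ e0 c2 38 82 62 3c┃            
──────┘es┃ 04 04 04 04 04 b5┃            
 implemen┃ 0e 60 18 e0 13 a3┃            
━━━━━━━━━┛ ┏━━━━━━━━━━━━━━━━━━━━━━━━━━━━┓
           ┃ FileViewer                 ┃
           ┠────────────────────────────┨
           ┃[server]                   ▲┃
           ┃# server configuration     █┃
           ┃buffer_size = 1024         ░┃
           ┃interval = production      ░┃
           ┃max_retries = production   ░┃
           ┃retry_count = production   ░┃
━━━━━━━━━━━┃timeout = 30               ░┃
           ┃                           ▼┃
           ┗━━━━━━━━━━━━━━━━━━━━━━━━━━━━┛
                                         
                                         
                                         


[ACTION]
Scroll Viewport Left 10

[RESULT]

Er┌─────────────┐oc┃ 5a e5 c1 bd 40 4b┃  
Th│Update Availa│sf┃ 84 84 84 84 84 28┃  
Th│Save before c│se┃ 3d 8f ef 13 fc ae┃  
Da│[Save]  Don't│ro┃ e0 c2 38 82 62 3c┃  
Th└─────────────┘es┃ 04 04 04 04 04 b5┃  
The system implemen┃ 0e 60 18 e0 13 a3┃  
━━━━━━━━━━━━━━━━━━━┛ ┏━━━━━━━━━━━━━━━━━━━
       ┃             ┃ FileViewer        
       ┃             ┠───────────────────
       ┃             ┃[server]           
       ┃             ┃# server configurat
       ┃             ┃buffer_size = 1024 
       ┃             ┃interval = producti
       ┃             ┃max_retries = produ
       ┃             ┃retry_count = produ
       ┗━━━━━━━━━━━━━┃timeout = 30       
                     ┃                   
                     ┗━━━━━━━━━━━━━━━━━━━
                                         
                                         
                                         


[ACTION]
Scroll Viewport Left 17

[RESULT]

 ┃Er┌─────────────┐oc┃ 5a e5 c1 bd 40 4b┃
 ┃Th│Update Availa│sf┃ 84 84 84 84 84 28┃
 ┃Th│Save before c│se┃ 3d 8f ef 13 fc ae┃
 ┃Da│[Save]  Don't│ro┃ e0 c2 38 82 62 3c┃
 ┃Th└─────────────┘es┃ 04 04 04 04 04 b5┃
 ┃The system implemen┃ 0e 60 18 e0 13 a3┃
 ┗━━━━━━━━━━━━━━━━━━━┛ ┏━━━━━━━━━━━━━━━━━
         ┃             ┃ FileViewer      
         ┃             ┠─────────────────
         ┃             ┃[server]         
         ┃             ┃# server configur
         ┃             ┃buffer_size = 102
         ┃             ┃interval = produc
         ┃             ┃max_retries = pro
         ┃             ┃retry_count = pro
         ┗━━━━━━━━━━━━━┃timeout = 30     
                       ┃                 
                       ┗━━━━━━━━━━━━━━━━━
                                         
                                         
                                         


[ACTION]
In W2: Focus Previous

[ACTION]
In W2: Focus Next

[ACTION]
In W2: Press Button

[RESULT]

 ┃Error handling proc┃ 5a e5 c1 bd 40 4b┃
 ┃The pipeline transf┃ 84 84 84 84 84 28┃
 ┃The system processe┃ 3d 8f ef 13 fc ae┃
 ┃Data processing pro┃ e0 c2 38 82 62 3c┃
 ┃This module handles┃ 04 04 04 04 04 b5┃
 ┃The system implemen┃ 0e 60 18 e0 13 a3┃
 ┗━━━━━━━━━━━━━━━━━━━┛ ┏━━━━━━━━━━━━━━━━━
         ┃             ┃ FileViewer      
         ┃             ┠─────────────────
         ┃             ┃[server]         
         ┃             ┃# server configur
         ┃             ┃buffer_size = 102
         ┃             ┃interval = produc
         ┃             ┃max_retries = pro
         ┃             ┃retry_count = pro
         ┗━━━━━━━━━━━━━┃timeout = 30     
                       ┃                 
                       ┗━━━━━━━━━━━━━━━━━
                                         
                                         
                                         


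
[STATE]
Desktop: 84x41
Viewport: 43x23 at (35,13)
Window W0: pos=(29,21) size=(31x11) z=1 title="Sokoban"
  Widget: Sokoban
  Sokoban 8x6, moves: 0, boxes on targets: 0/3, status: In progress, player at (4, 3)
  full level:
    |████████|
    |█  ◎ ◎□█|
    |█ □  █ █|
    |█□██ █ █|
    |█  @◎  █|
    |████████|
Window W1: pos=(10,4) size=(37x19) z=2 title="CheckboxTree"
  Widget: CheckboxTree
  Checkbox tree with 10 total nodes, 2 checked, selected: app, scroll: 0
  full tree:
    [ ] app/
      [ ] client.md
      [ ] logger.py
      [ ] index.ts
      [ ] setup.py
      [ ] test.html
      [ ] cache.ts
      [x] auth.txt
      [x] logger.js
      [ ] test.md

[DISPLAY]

           ┃                               
           ┃                               
           ┃                               
           ┃                               
           ┃                               
           ┃                               
           ┃                               
           ┃                               
           ┃━━━━━━━━━━━━┓                  
━━━━━━━━━━━┛            ┃                  
────────────────────────┨                  
███                     ┃                  
◎□█                     ┃                  
█ █                     ┃                  
█ █                     ┃                  
  █                     ┃                  
███                     ┃                  
: 0  0/3                ┃                  
━━━━━━━━━━━━━━━━━━━━━━━━┛                  
                                           
                                           
                                           
                                           


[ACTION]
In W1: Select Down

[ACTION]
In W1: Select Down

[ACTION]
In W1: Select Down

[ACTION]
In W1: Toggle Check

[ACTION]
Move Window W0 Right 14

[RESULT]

           ┃                               
           ┃                               
           ┃                               
           ┃                               
           ┃                               
           ┃                               
           ┃                               
           ┃                               
           ┃━━━━━━━━━━━━━━━━━━━━━━━━━━┓    
━━━━━━━━━━━┛koban                     ┃    
        ┠─────────────────────────────┨    
        ┃████████                     ┃    
        ┃█  ◎ ◎□█                     ┃    
        ┃█ □  █ █                     ┃    
        ┃█□██ █ █                     ┃    
        ┃█  @◎  █                     ┃    
        ┃████████                     ┃    
        ┃Moves: 0  0/3                ┃    
        ┗━━━━━━━━━━━━━━━━━━━━━━━━━━━━━┛    
                                           
                                           
                                           
                                           


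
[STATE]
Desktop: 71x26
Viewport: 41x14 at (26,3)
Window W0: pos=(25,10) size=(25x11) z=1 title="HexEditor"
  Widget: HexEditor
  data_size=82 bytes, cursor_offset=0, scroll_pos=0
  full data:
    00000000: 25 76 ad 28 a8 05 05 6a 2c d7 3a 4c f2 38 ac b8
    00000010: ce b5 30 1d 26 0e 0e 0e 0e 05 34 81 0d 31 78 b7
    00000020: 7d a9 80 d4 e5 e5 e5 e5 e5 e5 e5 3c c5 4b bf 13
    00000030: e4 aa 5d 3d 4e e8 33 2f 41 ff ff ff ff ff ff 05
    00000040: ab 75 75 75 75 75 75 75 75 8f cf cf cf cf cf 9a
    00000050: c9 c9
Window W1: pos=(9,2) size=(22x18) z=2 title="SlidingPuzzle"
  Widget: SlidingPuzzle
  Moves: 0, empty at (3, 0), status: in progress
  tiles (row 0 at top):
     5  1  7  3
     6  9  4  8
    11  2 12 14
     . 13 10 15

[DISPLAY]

    ┃                                    
────┨                                    
────┃                                    
  3 ┃                                    
────┃                                    
  8 ┃                                    
────┃                                    
 14 ┃━━━━━━━━━━━━━━━━━━┓                 
────┃ditor             ┃                 
 15 ┃──────────────────┨                 
────┃000  25 76 ad 28 a┃                 
    ┃010  ce b5 30 1d 2┃                 
    ┃020  7d a9 80 d4 e┃                 
    ┃030  e4 aa 5d 3d 4┃                 


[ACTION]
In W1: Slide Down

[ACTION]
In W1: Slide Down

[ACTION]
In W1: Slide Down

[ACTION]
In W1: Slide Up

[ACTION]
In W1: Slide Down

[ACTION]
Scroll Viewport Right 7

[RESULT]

┃                                        
┨                                        
┃                                        
┃                                        
┃                                        
┃                                        
┃                                        
┃━━━━━━━━━━━━━━━━━━┓                     
┃ditor             ┃                     
┃──────────────────┨                     
┃000  25 76 ad 28 a┃                     
┃010  ce b5 30 1d 2┃                     
┃020  7d a9 80 d4 e┃                     
┃030  e4 aa 5d 3d 4┃                     


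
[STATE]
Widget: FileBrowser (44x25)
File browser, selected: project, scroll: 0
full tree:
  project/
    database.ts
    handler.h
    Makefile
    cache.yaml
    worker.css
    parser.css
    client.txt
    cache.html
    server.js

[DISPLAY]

> [-] project/                              
    database.ts                             
    handler.h                               
    Makefile                                
    cache.yaml                              
    worker.css                              
    parser.css                              
    client.txt                              
    cache.html                              
    server.js                               
                                            
                                            
                                            
                                            
                                            
                                            
                                            
                                            
                                            
                                            
                                            
                                            
                                            
                                            
                                            


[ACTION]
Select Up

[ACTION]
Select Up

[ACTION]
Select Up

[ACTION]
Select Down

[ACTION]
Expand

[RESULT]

  [-] project/                              
  > database.ts                             
    handler.h                               
    Makefile                                
    cache.yaml                              
    worker.css                              
    parser.css                              
    client.txt                              
    cache.html                              
    server.js                               
                                            
                                            
                                            
                                            
                                            
                                            
                                            
                                            
                                            
                                            
                                            
                                            
                                            
                                            
                                            


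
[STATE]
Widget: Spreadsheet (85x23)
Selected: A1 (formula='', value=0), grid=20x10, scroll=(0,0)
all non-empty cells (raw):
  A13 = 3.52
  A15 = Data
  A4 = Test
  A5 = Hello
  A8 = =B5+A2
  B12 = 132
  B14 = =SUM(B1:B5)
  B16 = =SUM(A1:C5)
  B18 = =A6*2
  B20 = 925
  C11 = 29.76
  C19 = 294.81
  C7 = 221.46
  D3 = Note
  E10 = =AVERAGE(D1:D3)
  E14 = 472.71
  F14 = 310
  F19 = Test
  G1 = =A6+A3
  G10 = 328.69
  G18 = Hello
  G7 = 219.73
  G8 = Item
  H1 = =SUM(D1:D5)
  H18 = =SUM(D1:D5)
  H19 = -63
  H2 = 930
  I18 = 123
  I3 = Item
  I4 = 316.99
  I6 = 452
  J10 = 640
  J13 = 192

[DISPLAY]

A1:                                                                                  
       A       B       C       D       E       F       G       H       I       J     
-------------------------------------------------------------------------------------
  1      [0]       0       0       0       0       0       0       0       0       0 
  2        0       0       0       0       0       0       0     930       0       0 
  3        0       0       0Note           0       0       0       0Item           0 
  4 Test           0       0       0       0       0       0       0  316.99       0 
  5 Hello          0       0       0       0       0       0       0       0       0 
  6        0       0       0       0       0       0       0       0     452       0 
  7        0       0  221.46       0       0       0  219.73       0       0       0 
  8        0       0       0       0       0       0Item           0       0       0 
  9        0       0       0       0       0       0       0       0       0       0 
 10        0       0       0       0       0       0  328.69       0       0     640 
 11        0       0   29.76       0       0       0       0       0       0       0 
 12        0     132       0       0       0       0       0       0       0       0 
 13     3.52       0       0       0       0       0       0       0       0     192 
 14        0       0       0       0  472.71     310       0       0       0       0 
 15 Data           0       0       0       0       0       0       0       0       0 
 16        0       0       0       0       0       0       0       0       0       0 
 17        0       0       0       0       0       0       0       0       0       0 
 18        0       0       0       0       0       0Hello          0     123       0 
 19        0       0  294.81       0       0Test           0     -63       0       0 
 20        0     925       0       0       0       0       0       0       0       0 


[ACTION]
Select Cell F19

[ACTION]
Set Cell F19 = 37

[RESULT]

F19: 37                                                                              
       A       B       C       D       E       F       G       H       I       J     
-------------------------------------------------------------------------------------
  1        0       0       0       0       0       0       0       0       0       0 
  2        0       0       0       0       0       0       0     930       0       0 
  3        0       0       0Note           0       0       0       0Item           0 
  4 Test           0       0       0       0       0       0       0  316.99       0 
  5 Hello          0       0       0       0       0       0       0       0       0 
  6        0       0       0       0       0       0       0       0     452       0 
  7        0       0  221.46       0       0       0  219.73       0       0       0 
  8        0       0       0       0       0       0Item           0       0       0 
  9        0       0       0       0       0       0       0       0       0       0 
 10        0       0       0       0       0       0  328.69       0       0     640 
 11        0       0   29.76       0       0       0       0       0       0       0 
 12        0     132       0       0       0       0       0       0       0       0 
 13     3.52       0       0       0       0       0       0       0       0     192 
 14        0       0       0       0  472.71     310       0       0       0       0 
 15 Data           0       0       0       0       0       0       0       0       0 
 16        0       0       0       0       0       0       0       0       0       0 
 17        0       0       0       0       0       0       0       0       0       0 
 18        0       0       0       0       0       0Hello          0     123       0 
 19        0       0  294.81       0       0    [37]       0     -63       0       0 
 20        0     925       0       0       0       0       0       0       0       0 


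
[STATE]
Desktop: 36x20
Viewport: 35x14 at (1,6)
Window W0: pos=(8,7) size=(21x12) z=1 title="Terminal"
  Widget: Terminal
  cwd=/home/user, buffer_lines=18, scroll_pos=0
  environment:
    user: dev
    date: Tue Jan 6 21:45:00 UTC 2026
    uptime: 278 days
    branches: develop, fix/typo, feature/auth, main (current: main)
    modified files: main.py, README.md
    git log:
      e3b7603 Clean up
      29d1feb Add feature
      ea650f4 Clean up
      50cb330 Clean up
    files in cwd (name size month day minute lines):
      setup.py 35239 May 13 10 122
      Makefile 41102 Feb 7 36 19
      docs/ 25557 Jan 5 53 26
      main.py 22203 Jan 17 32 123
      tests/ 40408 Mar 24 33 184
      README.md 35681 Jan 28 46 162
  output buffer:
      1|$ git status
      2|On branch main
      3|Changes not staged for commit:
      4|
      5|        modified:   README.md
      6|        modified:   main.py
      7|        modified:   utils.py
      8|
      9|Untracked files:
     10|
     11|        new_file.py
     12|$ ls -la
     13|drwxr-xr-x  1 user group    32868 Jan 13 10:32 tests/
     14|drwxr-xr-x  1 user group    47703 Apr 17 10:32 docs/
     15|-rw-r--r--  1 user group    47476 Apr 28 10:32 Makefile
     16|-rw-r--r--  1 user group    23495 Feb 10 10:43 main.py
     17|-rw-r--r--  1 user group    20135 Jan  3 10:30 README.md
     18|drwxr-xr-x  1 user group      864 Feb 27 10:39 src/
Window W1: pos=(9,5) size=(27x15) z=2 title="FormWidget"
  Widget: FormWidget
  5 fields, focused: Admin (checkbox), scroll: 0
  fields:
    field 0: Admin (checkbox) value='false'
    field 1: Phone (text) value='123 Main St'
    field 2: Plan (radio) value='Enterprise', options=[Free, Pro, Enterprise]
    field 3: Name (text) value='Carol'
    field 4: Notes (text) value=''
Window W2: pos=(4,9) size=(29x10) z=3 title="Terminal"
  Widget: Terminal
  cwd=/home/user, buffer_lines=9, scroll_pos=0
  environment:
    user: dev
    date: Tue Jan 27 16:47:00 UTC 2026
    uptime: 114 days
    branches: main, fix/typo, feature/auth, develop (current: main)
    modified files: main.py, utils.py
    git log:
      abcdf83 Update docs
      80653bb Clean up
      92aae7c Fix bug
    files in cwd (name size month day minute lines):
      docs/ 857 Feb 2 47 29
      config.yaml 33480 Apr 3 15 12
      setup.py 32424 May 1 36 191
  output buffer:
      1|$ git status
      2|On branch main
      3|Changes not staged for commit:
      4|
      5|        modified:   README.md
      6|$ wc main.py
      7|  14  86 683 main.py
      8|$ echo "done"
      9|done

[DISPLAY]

        ┃ FormWidget              ┃
       ┏┠─────────────────────────┨
       ┃┃> Admin:      [ ]        ┃
   ┏━━━━━━━━━━━━━━━━━━━━━━━━━━━┓ ]┃
   ┃ Terminal                  ┃ (┃
   ┠───────────────────────────┨ ]┃
   ┃$ git status               ┃ ]┃
   ┃On branch main             ┃  ┃
   ┃Changes not staged for comm┃  ┃
   ┃                           ┃  ┃
   ┃        modified:   README.┃  ┃
   ┃$ wc main.py               ┃  ┃
   ┗━━━━━━━━━━━━━━━━━━━━━━━━━━━┛  ┃
        ┗━━━━━━━━━━━━━━━━━━━━━━━━━┛


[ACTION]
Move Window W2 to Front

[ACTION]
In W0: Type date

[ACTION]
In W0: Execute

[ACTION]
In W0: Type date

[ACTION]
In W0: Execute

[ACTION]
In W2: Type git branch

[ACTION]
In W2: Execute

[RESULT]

        ┃ FormWidget              ┃
       ┏┠─────────────────────────┨
       ┃┃> Admin:      [ ]        ┃
   ┏━━━━━━━━━━━━━━━━━━━━━━━━━━━┓ ]┃
   ┃ Terminal                  ┃ (┃
   ┠───────────────────────────┨ ]┃
   ┃$ git branch               ┃ ]┃
   ┃* main                     ┃  ┃
   ┃  fix/typo                 ┃  ┃
   ┃  feature/auth             ┃  ┃
   ┃  develop                  ┃  ┃
   ┃$ █                        ┃  ┃
   ┗━━━━━━━━━━━━━━━━━━━━━━━━━━━┛  ┃
        ┗━━━━━━━━━━━━━━━━━━━━━━━━━┛


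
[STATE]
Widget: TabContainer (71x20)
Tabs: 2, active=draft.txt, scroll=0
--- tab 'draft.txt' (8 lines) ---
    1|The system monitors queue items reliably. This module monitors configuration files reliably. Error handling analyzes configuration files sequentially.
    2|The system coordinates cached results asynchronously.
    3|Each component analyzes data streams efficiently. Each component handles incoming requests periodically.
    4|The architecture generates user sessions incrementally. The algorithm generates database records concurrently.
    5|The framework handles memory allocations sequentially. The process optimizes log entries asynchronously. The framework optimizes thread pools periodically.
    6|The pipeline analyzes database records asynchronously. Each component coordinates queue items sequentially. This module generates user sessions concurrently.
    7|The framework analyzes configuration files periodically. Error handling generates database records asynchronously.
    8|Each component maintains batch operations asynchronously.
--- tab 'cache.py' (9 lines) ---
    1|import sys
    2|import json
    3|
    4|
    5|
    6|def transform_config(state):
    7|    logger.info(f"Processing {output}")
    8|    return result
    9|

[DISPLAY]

[draft.txt]│ cache.py                                                  
───────────────────────────────────────────────────────────────────────
The system monitors queue items reliably. This module monitors configur
The system coordinates cached results asynchronously.                  
Each component analyzes data streams efficiently. Each component handle
The architecture generates user sessions incrementally. The algorithm g
The framework handles memory allocations sequentially. The process opti
The pipeline analyzes database records asynchronously. Each component c
The framework analyzes configuration files periodically. Error handling
Each component maintains batch operations asynchronously.              
                                                                       
                                                                       
                                                                       
                                                                       
                                                                       
                                                                       
                                                                       
                                                                       
                                                                       
                                                                       


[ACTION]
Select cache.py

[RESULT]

 draft.txt │[cache.py]                                                 
───────────────────────────────────────────────────────────────────────
import sys                                                             
import json                                                            
                                                                       
                                                                       
                                                                       
def transform_config(state):                                           
    logger.info(f"Processing {output}")                                
    return result                                                      
                                                                       
                                                                       
                                                                       
                                                                       
                                                                       
                                                                       
                                                                       
                                                                       
                                                                       
                                                                       


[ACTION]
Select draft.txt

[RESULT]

[draft.txt]│ cache.py                                                  
───────────────────────────────────────────────────────────────────────
The system monitors queue items reliably. This module monitors configur
The system coordinates cached results asynchronously.                  
Each component analyzes data streams efficiently. Each component handle
The architecture generates user sessions incrementally. The algorithm g
The framework handles memory allocations sequentially. The process opti
The pipeline analyzes database records asynchronously. Each component c
The framework analyzes configuration files periodically. Error handling
Each component maintains batch operations asynchronously.              
                                                                       
                                                                       
                                                                       
                                                                       
                                                                       
                                                                       
                                                                       
                                                                       
                                                                       
                                                                       


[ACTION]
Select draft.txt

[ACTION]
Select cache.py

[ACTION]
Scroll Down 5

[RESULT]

 draft.txt │[cache.py]                                                 
───────────────────────────────────────────────────────────────────────
def transform_config(state):                                           
    logger.info(f"Processing {output}")                                
    return result                                                      
                                                                       
                                                                       
                                                                       
                                                                       
                                                                       
                                                                       
                                                                       
                                                                       
                                                                       
                                                                       
                                                                       
                                                                       
                                                                       
                                                                       
                                                                       
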